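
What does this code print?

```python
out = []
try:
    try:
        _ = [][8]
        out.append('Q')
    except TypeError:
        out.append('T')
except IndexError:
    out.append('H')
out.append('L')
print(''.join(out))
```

Execution trace: 'H' (outer except IndexError) → 'L' (after the try/except). Output: HL

Answer: HL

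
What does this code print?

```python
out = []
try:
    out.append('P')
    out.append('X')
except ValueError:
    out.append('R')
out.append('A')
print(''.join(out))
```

Execution trace: 'P' (try body) → 'X' (try body, no exception) → 'A' (after the try/except). Output: PXA

Answer: PXA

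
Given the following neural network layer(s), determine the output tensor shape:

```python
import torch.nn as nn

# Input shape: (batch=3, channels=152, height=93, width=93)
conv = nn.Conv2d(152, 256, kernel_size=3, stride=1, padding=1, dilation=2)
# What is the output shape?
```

Input: (3, 152, 93, 93) -> Output: (3, 256, 91, 91)

Answer: (3, 256, 91, 91)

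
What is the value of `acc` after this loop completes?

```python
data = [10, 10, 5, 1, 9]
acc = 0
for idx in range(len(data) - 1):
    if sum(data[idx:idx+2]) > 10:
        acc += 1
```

Count windows with sum > 10
`acc` takes the values: 0 → 1 → 2

Answer: 2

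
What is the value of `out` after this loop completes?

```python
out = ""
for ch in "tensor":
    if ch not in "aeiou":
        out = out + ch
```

Remove vowels from 'tensor'
`out` takes the values: "" → "t" → "tn" → "tns" → "tnsr"

Answer: "tnsr"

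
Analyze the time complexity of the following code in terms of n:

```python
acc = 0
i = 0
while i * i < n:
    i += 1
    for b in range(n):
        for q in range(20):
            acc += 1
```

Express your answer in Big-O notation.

Each loop level contributes: √n × n × 1. Multiplying the contributions gives O(n√n).

Answer: O(n√n)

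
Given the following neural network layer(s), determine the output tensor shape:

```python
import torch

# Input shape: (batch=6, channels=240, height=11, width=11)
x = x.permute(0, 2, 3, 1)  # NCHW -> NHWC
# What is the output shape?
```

Input: (6, 240, 11, 11) -> Output: (6, 11, 11, 240)

Answer: (6, 11, 11, 240)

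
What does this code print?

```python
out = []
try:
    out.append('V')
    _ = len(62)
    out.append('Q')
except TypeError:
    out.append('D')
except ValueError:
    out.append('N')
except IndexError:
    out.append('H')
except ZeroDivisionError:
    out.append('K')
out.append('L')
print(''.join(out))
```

Execution trace: 'V' (try body) → 'D' (except TypeError) → 'L' (after the try/except). Output: VDL

Answer: VDL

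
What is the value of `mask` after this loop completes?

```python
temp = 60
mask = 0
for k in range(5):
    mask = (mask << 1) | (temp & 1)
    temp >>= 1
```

Reverse lowest 5 bits of 60
`mask` takes the values: 0 → 1 → 3 → 7

Answer: 7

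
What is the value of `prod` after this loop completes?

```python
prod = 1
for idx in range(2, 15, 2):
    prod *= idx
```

Product of even numbers 2 to 14
`prod` takes the values: 1 → 2 → 8 → 48 → 384 → 3840 → 46080 → 645120

Answer: 645120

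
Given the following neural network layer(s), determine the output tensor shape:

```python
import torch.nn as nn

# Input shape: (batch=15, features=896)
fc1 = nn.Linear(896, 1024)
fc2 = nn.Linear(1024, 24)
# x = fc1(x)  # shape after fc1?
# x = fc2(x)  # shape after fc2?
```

Input: (15, 896) -> after fc1: (15, 1024) -> Output: (15, 24)

Answer: (15, 24)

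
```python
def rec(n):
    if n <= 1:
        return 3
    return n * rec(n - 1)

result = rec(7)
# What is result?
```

rec(7) = 7 * 6 * 5 * 4 * 3 * 2 * 3 = 15120

Answer: 15120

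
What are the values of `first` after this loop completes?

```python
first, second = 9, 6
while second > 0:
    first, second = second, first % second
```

GCD of 9 and 6
`first` takes the values: 9 → 6 → 3

Answer: 3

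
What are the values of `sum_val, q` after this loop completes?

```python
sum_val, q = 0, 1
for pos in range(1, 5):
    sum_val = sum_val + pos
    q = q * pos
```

Sum and factorial of 1 to 4
`sum_val, q` takes the values: (0, 1) → (1, 1) → (3, 1) → (3, 2) → (6, 2) → (6, 6) → (10, 6) → (10, 24)

Answer: 10, 24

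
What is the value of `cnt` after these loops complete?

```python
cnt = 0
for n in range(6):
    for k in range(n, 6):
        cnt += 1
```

Upper triangle: 6 + 5 + ... + 1
`cnt` takes the values: 0 → 1 → 2 → 3 → 4 → 5 → 6 → 7 → 8 → 9 → 10 → 11 → 12 → 13 → 14 → 15 → 16 → 17 → 18 → 19 → 20 → 21

Answer: 21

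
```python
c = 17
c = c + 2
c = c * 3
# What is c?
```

Trace:
`c = 17` → c = 17
`c = c + 2` → c = 19
`c = c * 3` → c = 57
So c = 57

Answer: 57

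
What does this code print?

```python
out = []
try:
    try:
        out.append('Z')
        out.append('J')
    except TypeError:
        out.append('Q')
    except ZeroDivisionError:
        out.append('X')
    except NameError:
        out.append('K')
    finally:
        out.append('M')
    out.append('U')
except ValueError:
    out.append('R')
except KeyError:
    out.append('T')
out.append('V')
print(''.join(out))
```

Execution trace: 'Z' (inner try body) → 'J' (inner try body, no exception) → 'M' (inner finally) → 'U' (try body, no exception) → 'V' (after the try/except). Output: ZJMUV

Answer: ZJMUV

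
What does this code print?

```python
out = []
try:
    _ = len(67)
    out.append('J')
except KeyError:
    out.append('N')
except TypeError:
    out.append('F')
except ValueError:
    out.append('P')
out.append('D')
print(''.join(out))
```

Execution trace: 'F' (except TypeError) → 'D' (after the try/except). Output: FD

Answer: FD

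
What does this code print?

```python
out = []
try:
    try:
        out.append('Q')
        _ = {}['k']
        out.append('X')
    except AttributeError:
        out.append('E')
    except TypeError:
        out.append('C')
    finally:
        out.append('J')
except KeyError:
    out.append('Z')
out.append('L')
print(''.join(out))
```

Execution trace: 'Q' (try body) → 'J' (finally) → 'Z' (outer except KeyError) → 'L' (after the try/except). Output: QJZL

Answer: QJZL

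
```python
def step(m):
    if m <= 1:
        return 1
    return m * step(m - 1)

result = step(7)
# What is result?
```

step(7) = 7 * 6 * 5 * 4 * 3 * 2 * 1 = 5040

Answer: 5040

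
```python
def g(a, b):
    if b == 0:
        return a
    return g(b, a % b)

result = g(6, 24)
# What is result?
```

g(6, 24) -> g(24, 6) -> g(6, 0) -> 6

Answer: 6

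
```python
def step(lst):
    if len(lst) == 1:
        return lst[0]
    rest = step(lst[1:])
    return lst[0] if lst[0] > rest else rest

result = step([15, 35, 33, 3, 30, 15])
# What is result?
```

Recursive max over [15, 35, 33, 3, 30, 15] = 35

Answer: 35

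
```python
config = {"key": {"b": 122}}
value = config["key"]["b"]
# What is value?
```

Trace:
`config = {"key": {"b": 122}}` → config = {'key': {'b': 122}}
`value = config["key"]["b"]` → value = 122
So value = 122

Answer: 122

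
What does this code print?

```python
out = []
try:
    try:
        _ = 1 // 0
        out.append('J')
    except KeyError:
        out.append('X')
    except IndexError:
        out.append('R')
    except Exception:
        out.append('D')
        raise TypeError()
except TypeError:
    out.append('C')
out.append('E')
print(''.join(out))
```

Execution trace: 'D' (inner except Exception) → 'C' (outer except TypeError) → 'E' (after the try/except). Output: DCE

Answer: DCE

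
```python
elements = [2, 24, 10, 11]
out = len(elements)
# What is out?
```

Trace:
`elements = [2, 24, 10, 11]` → elements = [2, 24, 10, 11]
`out = len(elements)` → out = 4
So out = 4

Answer: 4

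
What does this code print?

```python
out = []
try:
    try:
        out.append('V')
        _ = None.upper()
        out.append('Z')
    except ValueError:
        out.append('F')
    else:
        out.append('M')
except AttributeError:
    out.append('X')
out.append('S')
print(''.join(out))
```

Execution trace: 'V' (try body) → 'X' (outer except AttributeError) → 'S' (after the try/except). Output: VXS

Answer: VXS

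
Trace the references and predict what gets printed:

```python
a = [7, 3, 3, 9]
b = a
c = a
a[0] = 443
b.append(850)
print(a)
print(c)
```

Key concept: multiple aliases.
Step by step:
`a = [7, 3, 3, 9]` → a = [7, 3, 3, 9]
`b = a` → b = [7, 3, 3, 9] (same object as a)
`c = a` → c = [7, 3, 3, 9] (same object as a, b)
`a[0] = 443` → a = [443, 3, 3, 9] (same object as b, c); b = [443, 3, 3, 9] (same object as a, c); c = [443, 3, 3, 9] (same object as a, b)
`b.append(850)` → a = [443, 3, 3, 9, 850] (same object as b, c); b = [443, 3, 3, 9, 850] (same object as a, c); c = [443, 3, 3, 9, 850] (same object as a, b)
`print(a)` → prints [443, 3, 3, 9, 850]
`print(c)` → prints [443, 3, 3, 9, 850]

Answer:
[443, 3, 3, 9, 850]
[443, 3, 3, 9, 850]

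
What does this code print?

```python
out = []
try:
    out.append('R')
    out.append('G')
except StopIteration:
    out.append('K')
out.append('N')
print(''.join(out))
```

Execution trace: 'R' (try body) → 'G' (try body, no exception) → 'N' (after the try/except). Output: RGN

Answer: RGN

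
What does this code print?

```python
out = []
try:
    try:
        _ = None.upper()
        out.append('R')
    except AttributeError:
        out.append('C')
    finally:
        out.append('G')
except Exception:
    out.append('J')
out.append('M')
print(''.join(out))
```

Execution trace: 'C' (inner except AttributeError) → 'G' (inner finally) → 'M' (after the try/except). Output: CGM

Answer: CGM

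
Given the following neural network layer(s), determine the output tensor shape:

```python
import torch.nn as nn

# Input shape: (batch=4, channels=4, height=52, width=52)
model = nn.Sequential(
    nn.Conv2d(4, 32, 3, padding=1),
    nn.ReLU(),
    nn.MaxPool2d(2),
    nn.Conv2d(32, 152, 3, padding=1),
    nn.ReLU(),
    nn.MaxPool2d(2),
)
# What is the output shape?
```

Input: (4, 4, 52, 52) -> after first Conv2d: (4, 32, 52, 52) -> after first MaxPool2d: (4, 32, 26, 26) -> after second Conv2d: (4, 152, 26, 26) -> Output: (4, 152, 13, 13)

Answer: (4, 152, 13, 13)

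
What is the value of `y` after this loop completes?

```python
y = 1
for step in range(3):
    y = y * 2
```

Multiply by 2, 3 times: 1 * 2^3 = 8
`y` takes the values: 1 → 2 → 4 → 8

Answer: 8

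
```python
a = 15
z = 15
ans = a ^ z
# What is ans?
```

Trace:
`a = 15` → a = 15
`z = 15` → z = 15
`ans = a ^ z` → ans = 0
So ans = 0

Answer: 0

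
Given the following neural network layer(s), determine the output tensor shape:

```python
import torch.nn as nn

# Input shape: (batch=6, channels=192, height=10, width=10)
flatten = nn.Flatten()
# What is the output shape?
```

Input: (6, 192, 10, 10) -> Output: (6, 19200)

Answer: (6, 19200)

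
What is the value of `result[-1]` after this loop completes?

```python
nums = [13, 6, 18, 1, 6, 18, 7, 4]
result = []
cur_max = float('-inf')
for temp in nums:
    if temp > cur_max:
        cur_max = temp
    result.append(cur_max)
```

Running max ends at 18
`result` takes the values: [] → [13] → [13, 13] → [13, 13, 18] → [13, 13, 18, 18] → [13, 13, 18, 18, 18] → [13, 13, 18, 18, 18, 18] → [13, 13, 18, 18, 18, 18, 18] → [13, 13, 18, 18, 18, 18, 18, 18]
So `result[-1]` = 18

Answer: 18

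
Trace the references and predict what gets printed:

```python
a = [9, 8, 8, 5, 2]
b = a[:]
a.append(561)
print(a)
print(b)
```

Key concept: slice [:] creates copy.
Step by step:
`a = [9, 8, 8, 5, 2]` → a = [9, 8, 8, 5, 2]
`b = a[:]` → b = [9, 8, 8, 5, 2]
`a.append(561)` → a = [9, 8, 8, 5, 2, 561]
`print(a)` → prints [9, 8, 8, 5, 2, 561]
`print(b)` → prints [9, 8, 8, 5, 2]

Answer:
[9, 8, 8, 5, 2, 561]
[9, 8, 8, 5, 2]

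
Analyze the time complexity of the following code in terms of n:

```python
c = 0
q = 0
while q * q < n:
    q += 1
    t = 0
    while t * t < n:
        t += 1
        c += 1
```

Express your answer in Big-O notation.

Each loop level contributes: √n × √n. Multiplying the contributions gives O(n).

Answer: O(n)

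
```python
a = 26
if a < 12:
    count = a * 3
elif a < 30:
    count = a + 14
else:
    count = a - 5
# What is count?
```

Trace:
`a = 26` → a = 26
`if a < 12: ...` → a < 12 is False, a < 30 is True → count = 40
So count = 40

Answer: 40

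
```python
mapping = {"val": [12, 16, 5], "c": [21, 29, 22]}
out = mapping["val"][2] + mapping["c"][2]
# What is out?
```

Trace:
`mapping = {"val": [12, 16, 5], "c": [21, 29, 22]}` → mapping = {'val': [12, 16, 5], 'c': [21, 29, 22]}
`out = mapping["val"][2] + mapping["c"][2]` → out = 27
So out = 27

Answer: 27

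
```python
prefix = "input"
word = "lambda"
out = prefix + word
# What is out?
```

Trace:
`prefix = "input"` → prefix = 'input'
`word = "lambda"` → word = 'lambda'
`out = prefix + word` → out = 'inputlambda'
So out = 'inputlambda'

Answer: 'inputlambda'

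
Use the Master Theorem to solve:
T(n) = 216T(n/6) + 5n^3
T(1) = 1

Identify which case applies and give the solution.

a=216, b=6, f(n)=5n^3. log_6(216) = 3. Since c=3 = 3, Case 2 applies: T(n) = Θ(n^log_b(a) · log n) = O(n^3 log n).

Answer: O(n^3 log n) - Case 2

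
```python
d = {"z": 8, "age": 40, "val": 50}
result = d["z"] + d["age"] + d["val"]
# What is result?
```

Trace:
`d = {"z": 8, "age": 40, "val": 50}` → d = {'z': 8, 'age': 40, 'val': 50}
`result = d["z"] + d["age"] + d["val"]` → result = 98
So result = 98

Answer: 98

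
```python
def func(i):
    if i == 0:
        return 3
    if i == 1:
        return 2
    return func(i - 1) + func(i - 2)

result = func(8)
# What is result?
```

Build up from base cases: func(0)=3, func(1)=2, func(2)=5, func(3)=7, func(4)=12, func(5)=19, func(6)=31, ..., func(8)=81

Answer: 81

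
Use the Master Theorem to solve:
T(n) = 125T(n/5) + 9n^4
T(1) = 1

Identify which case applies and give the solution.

a=125, b=5, f(n)=9n^4. log_5(125) = 3. Since c=4 > 3 and the regularity condition holds (125(n/5)^4 = (125/5^4)n^4 with 125/5^4 < 1), Case 3 applies: T(n) = Θ(f(n)) = O(n^4).

Answer: O(n^4) - Case 3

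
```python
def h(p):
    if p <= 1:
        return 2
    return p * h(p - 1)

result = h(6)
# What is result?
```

h(6) = 6 * 5 * 4 * 3 * 2 * 2 = 1440

Answer: 1440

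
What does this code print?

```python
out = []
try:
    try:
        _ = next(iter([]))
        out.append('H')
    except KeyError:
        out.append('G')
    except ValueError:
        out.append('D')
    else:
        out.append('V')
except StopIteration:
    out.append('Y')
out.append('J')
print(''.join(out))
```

Execution trace: 'Y' (outer except StopIteration) → 'J' (after the try/except). Output: YJ

Answer: YJ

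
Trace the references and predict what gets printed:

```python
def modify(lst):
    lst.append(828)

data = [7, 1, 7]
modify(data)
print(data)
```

Key concept: function modifies passed list.
Step by step:
`data = [7, 1, 7]` → data = [7, 1, 7]
`modify(data)` → data = [7, 1, 7, 828]
`print(data)` → prints [7, 1, 7, 828]

Answer: [7, 1, 7, 828]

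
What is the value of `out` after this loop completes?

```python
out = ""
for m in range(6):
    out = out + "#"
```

Repeat '#' 6 times
`out` takes the values: "" → "#" → "##" → "###" → "####" → "#####" → "######"

Answer: "######"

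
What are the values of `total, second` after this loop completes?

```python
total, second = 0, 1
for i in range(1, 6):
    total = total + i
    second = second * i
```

Sum and factorial of 1 to 5
`total, second` takes the values: (0, 1) → (1, 1) → (3, 1) → (3, 2) → (6, 2) → (6, 6) → (10, 6) → (10, 24) → (15, 24) → (15, 120)

Answer: 15, 120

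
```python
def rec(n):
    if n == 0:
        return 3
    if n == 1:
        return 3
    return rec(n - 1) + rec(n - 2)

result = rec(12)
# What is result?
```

Build up from base cases: rec(0)=3, rec(1)=3, rec(2)=6, rec(3)=9, rec(4)=15, rec(5)=24, rec(6)=39, ..., rec(12)=699

Answer: 699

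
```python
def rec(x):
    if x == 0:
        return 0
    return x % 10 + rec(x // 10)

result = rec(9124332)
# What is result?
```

Sum of digits of 9124332: 2 + 3 + 3 + 4 + 2 + 1 + 9 = 24

Answer: 24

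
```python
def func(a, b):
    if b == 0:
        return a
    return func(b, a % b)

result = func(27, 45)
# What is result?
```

func(27, 45) -> func(45, 27) -> func(27, 18) -> func(18, 9) -> func(9, 0) -> 9

Answer: 9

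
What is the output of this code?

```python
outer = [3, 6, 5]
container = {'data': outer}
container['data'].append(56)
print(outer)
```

Key concept: dict holds reference to list.
Step by step:
`outer = [3, 6, 5]` → outer = [3, 6, 5]
`container = {'data': outer}` → container = {'data': [3, 6, 5]}
`container['data'].append(56)` → outer = [3, 6, 5, 56]; container = {'data': [3, 6, 5, 56]}
`print(outer)` → prints [3, 6, 5, 56]

Answer: [3, 6, 5, 56]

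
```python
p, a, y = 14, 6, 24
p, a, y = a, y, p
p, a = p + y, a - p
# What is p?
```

Trace:
`p, a, y = 14, 6, 24` → p = 14; a = 6; y = 24
`p, a, y = a, y, p` → p = 6; a = 24; y = 14
`p, a = p + y, a - p` → p = 20; a = 18
So p = 20

Answer: 20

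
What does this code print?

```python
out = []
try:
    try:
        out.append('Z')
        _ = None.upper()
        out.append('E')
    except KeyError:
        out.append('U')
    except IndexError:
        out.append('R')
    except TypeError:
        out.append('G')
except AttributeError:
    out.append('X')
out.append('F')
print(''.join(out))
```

Execution trace: 'Z' (try body) → 'X' (outer except AttributeError) → 'F' (after the try/except). Output: ZXF

Answer: ZXF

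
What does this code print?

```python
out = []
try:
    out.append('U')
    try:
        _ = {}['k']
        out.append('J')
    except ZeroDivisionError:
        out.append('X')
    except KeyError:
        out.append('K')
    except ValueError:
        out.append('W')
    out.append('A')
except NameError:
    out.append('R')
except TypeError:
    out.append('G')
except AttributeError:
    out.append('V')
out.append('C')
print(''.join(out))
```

Execution trace: 'U' (try body) → 'K' (inner except KeyError) → 'A' (try body, no exception) → 'C' (after the try/except). Output: UKAC

Answer: UKAC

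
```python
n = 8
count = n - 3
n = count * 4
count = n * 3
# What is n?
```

Trace:
`n = 8` → n = 8
`count = n - 3` → count = 5
`n = count * 4` → n = 20
`count = n * 3` → count = 60
So n = 20

Answer: 20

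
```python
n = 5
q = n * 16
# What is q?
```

Trace:
`n = 5` → n = 5
`q = n * 16` → q = 80
So q = 80

Answer: 80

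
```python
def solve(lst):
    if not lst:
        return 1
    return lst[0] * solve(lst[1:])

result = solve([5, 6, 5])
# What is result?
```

Product over [5, 6, 5] = 5 * 6 * 5 = 150

Answer: 150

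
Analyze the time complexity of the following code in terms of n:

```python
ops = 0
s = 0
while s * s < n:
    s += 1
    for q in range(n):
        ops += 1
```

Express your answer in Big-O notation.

Each loop level contributes: √n × n. Multiplying the contributions gives O(n√n).

Answer: O(n√n)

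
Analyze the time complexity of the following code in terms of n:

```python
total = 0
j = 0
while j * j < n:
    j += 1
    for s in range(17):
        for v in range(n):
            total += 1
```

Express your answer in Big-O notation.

Each loop level contributes: √n × 1 × n. Multiplying the contributions gives O(n√n).

Answer: O(n√n)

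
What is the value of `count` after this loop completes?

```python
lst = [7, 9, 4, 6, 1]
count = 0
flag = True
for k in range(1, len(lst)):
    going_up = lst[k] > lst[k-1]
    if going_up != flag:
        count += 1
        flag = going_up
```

Count direction changes in [7, 9, 4, 6, 1]
`count` takes the values: 0 → 1 → 2 → 3

Answer: 3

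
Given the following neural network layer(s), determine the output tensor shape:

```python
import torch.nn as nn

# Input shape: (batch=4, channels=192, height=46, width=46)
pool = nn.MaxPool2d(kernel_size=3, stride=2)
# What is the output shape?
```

Input: (4, 192, 46, 46) -> Output: (4, 192, 22, 22)

Answer: (4, 192, 22, 22)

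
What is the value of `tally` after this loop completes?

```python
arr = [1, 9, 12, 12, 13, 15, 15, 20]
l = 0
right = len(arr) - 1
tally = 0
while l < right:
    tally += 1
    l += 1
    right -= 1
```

Iterations until pointers meet (list length 8)
`tally` takes the values: 0 → 1 → 2 → 3 → 4

Answer: 4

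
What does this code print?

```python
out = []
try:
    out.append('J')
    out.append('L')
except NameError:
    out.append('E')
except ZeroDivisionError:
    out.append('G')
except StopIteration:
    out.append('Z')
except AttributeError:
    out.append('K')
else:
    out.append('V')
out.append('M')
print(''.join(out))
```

Execution trace: 'J' (try body) → 'L' (try body, no exception) → 'V' (else) → 'M' (after the try/except). Output: JLVM

Answer: JLVM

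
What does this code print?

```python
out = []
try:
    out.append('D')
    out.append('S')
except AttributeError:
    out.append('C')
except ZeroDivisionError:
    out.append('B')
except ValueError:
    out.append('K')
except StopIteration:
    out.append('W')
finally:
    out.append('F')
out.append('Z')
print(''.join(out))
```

Execution trace: 'D' (try body) → 'S' (try body, no exception) → 'F' (finally) → 'Z' (after the try/except). Output: DSFZ

Answer: DSFZ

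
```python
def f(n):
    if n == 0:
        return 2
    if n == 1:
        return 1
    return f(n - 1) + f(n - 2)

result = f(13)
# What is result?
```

Build up from base cases: f(0)=2, f(1)=1, f(2)=3, f(3)=4, f(4)=7, f(5)=11, f(6)=18, ..., f(13)=521

Answer: 521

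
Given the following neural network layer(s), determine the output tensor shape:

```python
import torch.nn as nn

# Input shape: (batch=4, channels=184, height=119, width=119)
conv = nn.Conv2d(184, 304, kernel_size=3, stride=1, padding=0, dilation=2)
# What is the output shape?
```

Input: (4, 184, 119, 119) -> Output: (4, 304, 115, 115)

Answer: (4, 304, 115, 115)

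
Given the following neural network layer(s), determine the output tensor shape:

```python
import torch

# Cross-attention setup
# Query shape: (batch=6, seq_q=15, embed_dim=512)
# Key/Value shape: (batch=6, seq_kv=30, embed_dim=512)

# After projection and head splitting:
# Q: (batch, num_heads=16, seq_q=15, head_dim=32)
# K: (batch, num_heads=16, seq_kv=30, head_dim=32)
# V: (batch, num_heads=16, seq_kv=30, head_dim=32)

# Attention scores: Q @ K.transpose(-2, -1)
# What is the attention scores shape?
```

Input: (6, 15, 512) -> Output: (6, 16, 15, 30)

Answer: (6, 16, 15, 30)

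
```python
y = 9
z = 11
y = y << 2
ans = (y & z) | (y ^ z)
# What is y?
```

Trace:
`y = 9` → y = 9
`z = 11` → z = 11
`y = y << 2` → y = 36
`ans = (y & z) | (y ^ z)` → ans = 47
So y = 36

Answer: 36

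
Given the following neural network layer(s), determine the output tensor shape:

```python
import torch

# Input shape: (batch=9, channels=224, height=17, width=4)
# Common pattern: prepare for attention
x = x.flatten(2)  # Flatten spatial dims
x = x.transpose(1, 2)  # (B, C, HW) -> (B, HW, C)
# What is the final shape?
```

Input: (9, 224, 17, 4) -> after flatten(2): (9, 224, 68) -> Output: (9, 68, 224)

Answer: (9, 68, 224)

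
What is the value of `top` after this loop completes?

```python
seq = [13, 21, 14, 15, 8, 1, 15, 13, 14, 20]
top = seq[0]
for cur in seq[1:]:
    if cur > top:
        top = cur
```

Maximum of [13, 21, 14, 15, 8, 1, 15, 13, 14, 20]
`top` takes the values: 13 → 21

Answer: 21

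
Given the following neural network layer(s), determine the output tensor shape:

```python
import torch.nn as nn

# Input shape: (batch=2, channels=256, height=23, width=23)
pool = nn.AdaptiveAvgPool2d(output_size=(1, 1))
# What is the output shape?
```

Input: (2, 256, 23, 23) -> Output: (2, 256, 1, 1)

Answer: (2, 256, 1, 1)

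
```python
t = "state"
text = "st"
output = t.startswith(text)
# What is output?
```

Trace:
`t = "state"` → t = 'state'
`text = "st"` → text = 'st'
`output = t.startswith(text)` → output = True
So output = True

Answer: True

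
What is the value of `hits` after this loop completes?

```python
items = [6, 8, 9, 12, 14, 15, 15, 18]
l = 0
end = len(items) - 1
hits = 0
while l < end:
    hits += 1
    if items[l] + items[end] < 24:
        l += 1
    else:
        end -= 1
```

Steps to find pair summing to 24
`hits` takes the values: 0 → 1 → 2 → 3 → 4 → 5 → 6 → 7

Answer: 7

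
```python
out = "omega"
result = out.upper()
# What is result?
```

Trace:
`out = "omega"` → out = 'omega'
`result = out.upper()` → result = 'OMEGA'
So result = 'OMEGA'

Answer: 'OMEGA'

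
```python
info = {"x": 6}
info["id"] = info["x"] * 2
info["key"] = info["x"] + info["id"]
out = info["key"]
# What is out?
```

Trace:
`info = {"x": 6}` → info = {'x': 6}
`info["id"] = info["x"] * 2` → info = {'x': 6, 'id': 12}
`info["key"] = info["x"] + info["id"]` → info = {'x': 6, 'id': 12, 'key': 18}
`out = info["key"]` → out = 18
So out = 18

Answer: 18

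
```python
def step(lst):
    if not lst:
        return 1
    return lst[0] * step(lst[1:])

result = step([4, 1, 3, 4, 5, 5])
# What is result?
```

Product over [4, 1, 3, 4, 5, 5] = 4 * 1 * 3 * 4 * 5 * 5 = 1200

Answer: 1200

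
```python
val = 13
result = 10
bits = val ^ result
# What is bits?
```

Trace:
`val = 13` → val = 13
`result = 10` → result = 10
`bits = val ^ result` → bits = 7
So bits = 7

Answer: 7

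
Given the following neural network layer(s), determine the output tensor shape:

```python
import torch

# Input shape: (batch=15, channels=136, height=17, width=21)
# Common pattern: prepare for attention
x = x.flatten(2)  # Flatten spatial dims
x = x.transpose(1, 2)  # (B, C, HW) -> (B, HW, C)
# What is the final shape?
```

Input: (15, 136, 17, 21) -> after flatten(2): (15, 136, 357) -> Output: (15, 357, 136)

Answer: (15, 357, 136)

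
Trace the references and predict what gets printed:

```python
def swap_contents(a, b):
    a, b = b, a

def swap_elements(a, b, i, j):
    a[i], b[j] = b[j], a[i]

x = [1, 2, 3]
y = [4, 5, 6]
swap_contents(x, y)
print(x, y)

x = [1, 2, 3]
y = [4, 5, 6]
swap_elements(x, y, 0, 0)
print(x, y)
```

Key concept: parameter rebinding vs mutation.
Step by step:
`x = [1, 2, 3]` → x = [1, 2, 3]
`y = [4, 5, 6]` → y = [4, 5, 6]
`swap_contents(x, y)` → no visible change to tracked variables
`print(x, y)` → prints [1, 2, 3] [4, 5, 6]
`x = [1, 2, 3]` → x = [1, 2, 3]
`y = [4, 5, 6]` → y = [4, 5, 6]
`swap_elements(x, y, 0, 0)` → x = [4, 2, 3]; y = [1, 5, 6]
`print(x, y)` → prints [4, 2, 3] [1, 5, 6]

Answer:
[1, 2, 3] [4, 5, 6]
[4, 2, 3] [1, 5, 6]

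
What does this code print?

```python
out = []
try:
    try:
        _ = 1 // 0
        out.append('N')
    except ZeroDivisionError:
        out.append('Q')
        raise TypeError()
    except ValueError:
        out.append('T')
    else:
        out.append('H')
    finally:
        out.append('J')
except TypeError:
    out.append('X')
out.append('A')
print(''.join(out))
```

Execution trace: 'Q' (inner except ZeroDivisionError) → 'J' (inner finally) → 'X' (outer except TypeError) → 'A' (after the try/except). Output: QJXA

Answer: QJXA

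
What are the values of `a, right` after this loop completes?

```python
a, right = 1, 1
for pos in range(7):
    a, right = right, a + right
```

Fibonacci: after 7 iterations
`a, right` takes the values: (1, 1) → (1, 2) → (2, 3) → (3, 5) → (5, 8) → (8, 13) → (13, 21) → (21, 34)

Answer: 21, 34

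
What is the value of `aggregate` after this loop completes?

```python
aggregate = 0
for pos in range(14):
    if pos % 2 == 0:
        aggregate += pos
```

Sum of even numbers 0 to 13
`aggregate` takes the values: 0 → 2 → 6 → 12 → 20 → 30 → 42

Answer: 42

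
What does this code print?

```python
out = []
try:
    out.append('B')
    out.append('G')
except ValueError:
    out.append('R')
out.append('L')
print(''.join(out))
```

Execution trace: 'B' (try body) → 'G' (try body, no exception) → 'L' (after the try/except). Output: BGL

Answer: BGL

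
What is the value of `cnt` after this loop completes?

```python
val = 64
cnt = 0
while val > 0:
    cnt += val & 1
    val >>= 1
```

Count set bits in 64 (binary: 0b1000000)
`cnt` takes the values: 0 → 1

Answer: 1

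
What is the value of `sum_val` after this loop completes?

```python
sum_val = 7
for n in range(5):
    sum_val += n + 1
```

Start at 7, add 1 to 5 = 22
`sum_val` takes the values: 7 → 8 → 10 → 13 → 17 → 22

Answer: 22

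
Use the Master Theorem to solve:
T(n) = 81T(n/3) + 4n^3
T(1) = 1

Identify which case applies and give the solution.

a=81, b=3, f(n)=4n^3. log_3(81) = 4. Since c=3 < 4, Case 1 applies: T(n) = Θ(n^log_b(a)) = O(n^4).

Answer: O(n^4) - Case 1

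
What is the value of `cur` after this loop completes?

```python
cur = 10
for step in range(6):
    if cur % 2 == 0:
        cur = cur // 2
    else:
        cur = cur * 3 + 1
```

Collatz-style transformation from 10
`cur` takes the values: 10 → 5 → 16 → 8 → 4 → 2 → 1

Answer: 1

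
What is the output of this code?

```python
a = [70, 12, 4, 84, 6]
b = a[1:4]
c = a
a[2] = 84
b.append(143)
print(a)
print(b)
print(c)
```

Key concept: slice vs alias.
Step by step:
`a = [70, 12, 4, 84, 6]` → a = [70, 12, 4, 84, 6]
`b = a[1:4]` → b = [12, 4, 84]
`c = a` → c = [70, 12, 4, 84, 6] (same object as a)
`a[2] = 84` → a = [70, 12, 84, 84, 6] (same object as c); c = [70, 12, 84, 84, 6] (same object as a)
`b.append(143)` → b = [12, 4, 84, 143]
`print(a)` → prints [70, 12, 84, 84, 6]
`print(b)` → prints [12, 4, 84, 143]
`print(c)` → prints [70, 12, 84, 84, 6]

Answer:
[70, 12, 84, 84, 6]
[12, 4, 84, 143]
[70, 12, 84, 84, 6]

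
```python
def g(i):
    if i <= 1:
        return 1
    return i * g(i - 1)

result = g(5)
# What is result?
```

g(5) = 5 * 4 * 3 * 2 * 1 = 120

Answer: 120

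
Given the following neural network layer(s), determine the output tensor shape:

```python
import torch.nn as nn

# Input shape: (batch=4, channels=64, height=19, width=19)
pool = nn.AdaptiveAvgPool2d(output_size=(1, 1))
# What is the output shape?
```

Input: (4, 64, 19, 19) -> Output: (4, 64, 1, 1)

Answer: (4, 64, 1, 1)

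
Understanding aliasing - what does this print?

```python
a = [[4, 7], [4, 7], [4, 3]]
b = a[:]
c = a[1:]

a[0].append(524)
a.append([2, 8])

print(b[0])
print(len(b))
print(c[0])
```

Key concept: slice with nested mutation.
Step by step:
`a = [[4, 7], [4, 7], [4, 3]]` → a = [[4, 7], [4, 7], [4, 3]]
`b = a[:]` → b = [[4, 7], [4, 7], [4, 3]]
`c = a[1:]` → c = [[4, 7], [4, 3]]
`a[0].append(524)` → a = [[4, 7, 524], [4, 7], [4, 3]]; b = [[4, 7, 524], [4, 7], [4, 3]]
`a.append([2, 8])` → a = [[4, 7, 524], [4, 7], [4, 3], [2, 8]]
`print(b[0])` → prints [4, 7, 524]
`print(len(b))` → prints 3
`print(c[0])` → prints [4, 7]

Answer:
[4, 7, 524]
3
[4, 7]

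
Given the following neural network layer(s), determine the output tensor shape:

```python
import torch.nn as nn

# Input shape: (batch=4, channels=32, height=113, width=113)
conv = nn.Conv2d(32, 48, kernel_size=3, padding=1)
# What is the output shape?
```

Input: (4, 32, 113, 113) -> Output: (4, 48, 113, 113)

Answer: (4, 48, 113, 113)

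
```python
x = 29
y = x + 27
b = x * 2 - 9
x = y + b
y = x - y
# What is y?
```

Trace:
`x = 29` → x = 29
`y = x + 27` → y = 56
`b = x * 2 - 9` → b = 49
`x = y + b` → x = 105
`y = x - y` → y = 49
So y = 49

Answer: 49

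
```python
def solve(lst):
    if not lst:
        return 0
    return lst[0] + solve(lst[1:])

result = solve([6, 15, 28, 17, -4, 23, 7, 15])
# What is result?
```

6 + 15 + 28 + 17 + (-4) + 23 + 7 + 15 + 0 = 107

Answer: 107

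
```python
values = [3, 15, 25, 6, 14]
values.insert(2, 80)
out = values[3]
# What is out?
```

Trace:
`values = [3, 15, 25, 6, 14]` → values = [3, 15, 25, 6, 14]
`values.insert(2, 80)` → values = [3, 15, 80, 25, 6, 14]
`out = values[3]` → out = 25
So out = 25

Answer: 25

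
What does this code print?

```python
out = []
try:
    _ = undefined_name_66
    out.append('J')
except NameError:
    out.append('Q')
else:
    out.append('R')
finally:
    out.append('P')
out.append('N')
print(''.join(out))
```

Execution trace: 'Q' (except NameError) → 'P' (finally) → 'N' (after the try/except). Output: QPN

Answer: QPN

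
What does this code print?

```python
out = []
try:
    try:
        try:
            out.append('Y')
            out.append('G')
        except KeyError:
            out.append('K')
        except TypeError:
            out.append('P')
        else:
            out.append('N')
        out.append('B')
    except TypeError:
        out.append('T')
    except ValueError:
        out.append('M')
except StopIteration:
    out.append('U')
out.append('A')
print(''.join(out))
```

Execution trace: 'Y' (inner try body) → 'G' (inner try body, no exception) → 'N' (inner else) → 'B' (try body, no exception) → 'A' (after the try/except). Output: YGNBA

Answer: YGNBA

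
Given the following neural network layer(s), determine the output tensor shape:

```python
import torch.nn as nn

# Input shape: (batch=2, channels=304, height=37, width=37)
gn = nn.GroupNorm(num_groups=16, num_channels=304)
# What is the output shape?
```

Input: (2, 304, 37, 37) -> Output: (2, 304, 37, 37)

Answer: (2, 304, 37, 37)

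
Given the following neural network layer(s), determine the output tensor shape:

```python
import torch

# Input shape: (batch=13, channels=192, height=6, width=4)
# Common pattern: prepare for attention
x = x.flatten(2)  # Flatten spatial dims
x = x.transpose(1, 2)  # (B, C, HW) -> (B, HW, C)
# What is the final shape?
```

Input: (13, 192, 6, 4) -> after flatten(2): (13, 192, 24) -> Output: (13, 24, 192)

Answer: (13, 24, 192)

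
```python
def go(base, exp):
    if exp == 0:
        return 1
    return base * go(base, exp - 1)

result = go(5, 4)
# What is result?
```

go(5, 4) = 5 * 5 * 5 * 5 = 625

Answer: 625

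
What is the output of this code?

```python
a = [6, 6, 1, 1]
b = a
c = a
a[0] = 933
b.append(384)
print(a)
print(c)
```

Key concept: multiple aliases.
Step by step:
`a = [6, 6, 1, 1]` → a = [6, 6, 1, 1]
`b = a` → b = [6, 6, 1, 1] (same object as a)
`c = a` → c = [6, 6, 1, 1] (same object as a, b)
`a[0] = 933` → a = [933, 6, 1, 1] (same object as b, c); b = [933, 6, 1, 1] (same object as a, c); c = [933, 6, 1, 1] (same object as a, b)
`b.append(384)` → a = [933, 6, 1, 1, 384] (same object as b, c); b = [933, 6, 1, 1, 384] (same object as a, c); c = [933, 6, 1, 1, 384] (same object as a, b)
`print(a)` → prints [933, 6, 1, 1, 384]
`print(c)` → prints [933, 6, 1, 1, 384]

Answer:
[933, 6, 1, 1, 384]
[933, 6, 1, 1, 384]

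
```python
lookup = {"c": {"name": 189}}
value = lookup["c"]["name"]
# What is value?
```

Trace:
`lookup = {"c": {"name": 189}}` → lookup = {'c': {'name': 189}}
`value = lookup["c"]["name"]` → value = 189
So value = 189

Answer: 189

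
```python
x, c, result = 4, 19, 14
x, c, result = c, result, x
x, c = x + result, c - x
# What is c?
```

Trace:
`x, c, result = 4, 19, 14` → x = 4; c = 19; result = 14
`x, c, result = c, result, x` → x = 19; c = 14; result = 4
`x, c = x + result, c - x` → x = 23; c = -5
So c = -5

Answer: -5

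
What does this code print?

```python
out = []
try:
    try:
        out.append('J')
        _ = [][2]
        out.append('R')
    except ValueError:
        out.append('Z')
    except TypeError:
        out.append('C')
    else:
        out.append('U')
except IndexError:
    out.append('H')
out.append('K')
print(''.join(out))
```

Execution trace: 'J' (try body) → 'H' (outer except IndexError) → 'K' (after the try/except). Output: JHK

Answer: JHK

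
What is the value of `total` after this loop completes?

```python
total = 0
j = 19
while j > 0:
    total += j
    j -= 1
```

Sum 19 down to 1
`total` takes the values: 0 → 19 → 37 → 54 → 70 → 85 → 99 → 112 → 124 → 135 → 145 → 154 → 162 → 169 → 175 → 180 → 184 → 187 → 189 → 190

Answer: 190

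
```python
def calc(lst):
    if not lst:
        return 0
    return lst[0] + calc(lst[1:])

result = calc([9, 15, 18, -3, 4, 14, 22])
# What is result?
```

9 + 15 + 18 + (-3) + 4 + 14 + 22 + 0 = 79

Answer: 79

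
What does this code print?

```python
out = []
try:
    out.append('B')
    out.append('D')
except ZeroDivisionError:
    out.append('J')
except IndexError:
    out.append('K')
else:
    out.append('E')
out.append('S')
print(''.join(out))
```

Execution trace: 'B' (try body) → 'D' (try body, no exception) → 'E' (else) → 'S' (after the try/except). Output: BDES

Answer: BDES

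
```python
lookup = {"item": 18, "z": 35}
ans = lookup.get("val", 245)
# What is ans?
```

Trace:
`lookup = {"item": 18, "z": 35}` → lookup = {'item': 18, 'z': 35}
`ans = lookup.get("val", 245)` → ans = 245
So ans = 245

Answer: 245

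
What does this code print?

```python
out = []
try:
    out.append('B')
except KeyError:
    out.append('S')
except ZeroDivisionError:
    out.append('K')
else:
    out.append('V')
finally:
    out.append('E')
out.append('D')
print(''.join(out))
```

Execution trace: 'B' (try body, no exception) → 'V' (else) → 'E' (finally) → 'D' (after the try/except). Output: BVED

Answer: BVED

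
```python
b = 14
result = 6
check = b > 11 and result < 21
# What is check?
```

Trace:
`b = 14` → b = 14
`result = 6` → result = 6
`check = b > 11 and result < 21` → check = True
So check = True

Answer: True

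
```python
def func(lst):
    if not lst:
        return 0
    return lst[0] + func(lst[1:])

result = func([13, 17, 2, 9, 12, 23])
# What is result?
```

13 + 17 + 2 + 9 + 12 + 23 + 0 = 76

Answer: 76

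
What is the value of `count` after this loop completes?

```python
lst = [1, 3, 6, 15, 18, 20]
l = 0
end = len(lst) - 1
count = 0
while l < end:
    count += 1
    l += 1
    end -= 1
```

Iterations until pointers meet (list length 6)
`count` takes the values: 0 → 1 → 2 → 3

Answer: 3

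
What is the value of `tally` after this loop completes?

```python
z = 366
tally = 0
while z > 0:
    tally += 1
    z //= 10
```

Count digits by repeated division by 10
`tally` takes the values: 0 → 1 → 2 → 3

Answer: 3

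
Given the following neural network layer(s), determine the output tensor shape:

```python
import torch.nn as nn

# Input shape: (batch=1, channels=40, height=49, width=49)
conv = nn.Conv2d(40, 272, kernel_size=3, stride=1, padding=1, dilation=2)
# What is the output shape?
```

Input: (1, 40, 49, 49) -> Output: (1, 272, 47, 47)

Answer: (1, 272, 47, 47)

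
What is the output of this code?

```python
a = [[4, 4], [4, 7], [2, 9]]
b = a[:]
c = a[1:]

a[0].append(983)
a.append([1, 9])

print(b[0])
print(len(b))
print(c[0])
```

Key concept: slice with nested mutation.
Step by step:
`a = [[4, 4], [4, 7], [2, 9]]` → a = [[4, 4], [4, 7], [2, 9]]
`b = a[:]` → b = [[4, 4], [4, 7], [2, 9]]
`c = a[1:]` → c = [[4, 7], [2, 9]]
`a[0].append(983)` → a = [[4, 4, 983], [4, 7], [2, 9]]; b = [[4, 4, 983], [4, 7], [2, 9]]
`a.append([1, 9])` → a = [[4, 4, 983], [4, 7], [2, 9], [1, 9]]
`print(b[0])` → prints [4, 4, 983]
`print(len(b))` → prints 3
`print(c[0])` → prints [4, 7]

Answer:
[4, 4, 983]
3
[4, 7]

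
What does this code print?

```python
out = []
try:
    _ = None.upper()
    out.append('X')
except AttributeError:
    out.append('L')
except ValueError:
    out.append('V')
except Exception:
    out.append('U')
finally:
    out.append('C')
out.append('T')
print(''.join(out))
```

Execution trace: 'L' (except AttributeError) → 'C' (finally) → 'T' (after the try/except). Output: LCT

Answer: LCT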